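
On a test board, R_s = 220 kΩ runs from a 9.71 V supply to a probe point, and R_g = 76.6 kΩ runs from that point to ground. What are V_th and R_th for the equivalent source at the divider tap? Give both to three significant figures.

V_th = 2.51 V, R_th = 56.8 kΩ

V_th is the open-circuit tap voltage: 9.71 × 76.6/(220 + 76.6) = 2.51 V.
With the supply zeroed, R_s and R_g appear in parallel from the tap: R_th = R_s‖R_g = (220 × 76.6)/296.6 = 56.8 kΩ.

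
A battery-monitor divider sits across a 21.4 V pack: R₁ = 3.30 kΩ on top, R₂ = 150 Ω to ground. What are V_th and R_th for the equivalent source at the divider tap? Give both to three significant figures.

V_th = 0.930 V, R_th = 143 Ω

V_th is the open-circuit tap voltage: 21.4 × 150/(3300 + 150) = 0.930 V.
With the supply zeroed, R₁ and R₂ appear in parallel from the tap: R_th = R₁‖R₂ = (3300 × 150)/3450 = 143 Ω.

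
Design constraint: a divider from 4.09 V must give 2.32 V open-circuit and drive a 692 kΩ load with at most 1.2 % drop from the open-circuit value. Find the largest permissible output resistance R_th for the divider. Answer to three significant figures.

R_th ≤ 8.40 kΩ

Loading drop = R_th/(R_th + R_L) ≤ 0.0120, so R_th ≤ R_L · ε/(1−ε) = 692 kΩ × 0.0120/0.9880 = 8.40 kΩ.
(Any R1, R2 with R2/(R1+R2) = 0.567 and R1‖R2 ≤ 8.40 kΩ will meet the spec.)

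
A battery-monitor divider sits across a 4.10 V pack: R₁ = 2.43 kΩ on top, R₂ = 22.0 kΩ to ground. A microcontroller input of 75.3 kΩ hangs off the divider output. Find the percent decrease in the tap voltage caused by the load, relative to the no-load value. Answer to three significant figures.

The divider's output (Thévenin) resistance is R₁‖R₂ = 2.188 kΩ.
Fractional drop under load = R_th/(R_th + R_L) = 2.188 / (2.188 + 75.3) = 0.02824.
So the output falls by 2.82 %.

2.82 %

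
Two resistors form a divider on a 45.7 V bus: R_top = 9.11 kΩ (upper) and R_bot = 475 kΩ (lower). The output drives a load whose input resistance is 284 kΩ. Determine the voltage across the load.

The load sits in parallel with R_bot: R_bot‖R_L = (475 × 284) / (475 + 284) = 177.7 kΩ.
V_out = 45.7 × 177.7 / (9.11 + 177.7) = 45.7 × 177.7/186.8 = 43.5 V.

V_out ≈ 43.5 V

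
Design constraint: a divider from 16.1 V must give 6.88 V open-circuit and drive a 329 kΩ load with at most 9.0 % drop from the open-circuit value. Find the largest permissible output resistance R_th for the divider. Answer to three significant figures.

Loading drop = R_th/(R_th + R_L) ≤ 0.0900, so R_th ≤ R_L · ε/(1−ε) = 329 kΩ × 0.0900/0.9100 = 32.5 kΩ.
(Any R1, R2 with R2/(R1+R2) = 0.427 and R1‖R2 ≤ 32.5 kΩ will meet the spec.)

R_th ≤ 32.5 kΩ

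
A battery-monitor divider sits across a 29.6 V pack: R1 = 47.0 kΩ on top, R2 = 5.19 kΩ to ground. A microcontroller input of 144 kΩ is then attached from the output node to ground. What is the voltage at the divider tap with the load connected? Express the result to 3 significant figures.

The load sits in parallel with R2: R2‖R_L = (5.19 × 144) / (5.19 + 144) = 5.009 kΩ.
V_out = 29.6 × 5.009 / (47.0 + 5.009) = 29.6 × 5.009/52.01 = 2.85 V.
(Unloaded it would have been 2.94 V.)

V_out ≈ 2.85 V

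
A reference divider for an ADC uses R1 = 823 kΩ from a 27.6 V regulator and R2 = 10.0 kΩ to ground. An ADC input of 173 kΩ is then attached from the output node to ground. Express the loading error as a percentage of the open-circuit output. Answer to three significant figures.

5.40 %

The divider's output (Thévenin) resistance is R1‖R2 = 9.880 kΩ.
Fractional drop under load = R_th/(R_th + R_L) = 9.880 / (9.880 + 173) = 0.05402.
So the output falls by 5.40 %.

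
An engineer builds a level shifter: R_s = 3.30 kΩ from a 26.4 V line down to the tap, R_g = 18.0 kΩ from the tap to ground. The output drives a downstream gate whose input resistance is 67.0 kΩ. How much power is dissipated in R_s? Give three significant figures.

Total resistance from the source is R_s + (R_g‖R_L) = 17.49 kΩ, so I = 26.4/17.49 kΩ = 1.510 mA.
P = I²·R_s = (1.510 mA)² × 3.30 kΩ = 7.52 mW.

P ≈ 7.52 mW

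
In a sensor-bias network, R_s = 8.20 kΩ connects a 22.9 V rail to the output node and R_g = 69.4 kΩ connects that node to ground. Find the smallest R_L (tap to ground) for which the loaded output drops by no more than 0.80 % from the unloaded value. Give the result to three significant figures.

Output resistance R_th = R_s‖R_g = (8.20 × 69.4)/77.60 = 7.334 kΩ.
The fractional drop is R_th/(R_th + R_L); requiring this ≤ 0.00800 gives R_L ≥ R_th(1/0.00800 − 1) = 7.334 × 124.0 = 909 kΩ.

R_L(min) ≈ 909 kΩ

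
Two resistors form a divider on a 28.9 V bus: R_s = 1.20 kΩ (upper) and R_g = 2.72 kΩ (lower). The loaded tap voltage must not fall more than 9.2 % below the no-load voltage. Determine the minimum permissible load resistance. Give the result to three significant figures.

Output resistance R_th = R_s‖R_g = (1200 × 2720)/3920 = 832.7 Ω.
The fractional drop is R_th/(R_th + R_L); requiring this ≤ 0.0920 gives R_L ≥ R_th(1/0.0920 − 1) = 832.7 × 9.870 = 8.22 kΩ.

R_L(min) ≈ 8.22 kΩ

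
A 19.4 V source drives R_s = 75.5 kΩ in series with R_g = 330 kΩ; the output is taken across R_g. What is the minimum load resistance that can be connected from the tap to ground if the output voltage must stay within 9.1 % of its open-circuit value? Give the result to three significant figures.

Output resistance R_th = R_s‖R_g = (75.5 × 330)/405.5 = 61.44 kΩ.
The fractional drop is R_th/(R_th + R_L); requiring this ≤ 0.0910 gives R_L ≥ R_th(1/0.0910 − 1) = 61.44 × 9.989 = 614 kΩ.

R_L(min) ≈ 614 kΩ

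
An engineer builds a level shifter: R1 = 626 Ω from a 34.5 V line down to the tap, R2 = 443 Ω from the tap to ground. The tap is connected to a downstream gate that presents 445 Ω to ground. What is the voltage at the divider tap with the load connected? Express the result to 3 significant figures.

The load sits in parallel with R2: R2‖R_L = (443 × 445) / (443 + 445) = 222.0 Ω.
V_out = 34.5 × 222.0 / (626 + 222.0) = 34.5 × 222.0/848.0 = 9.03 V.
(Unloaded it would have been 14.3 V.)

V_out ≈ 9.03 V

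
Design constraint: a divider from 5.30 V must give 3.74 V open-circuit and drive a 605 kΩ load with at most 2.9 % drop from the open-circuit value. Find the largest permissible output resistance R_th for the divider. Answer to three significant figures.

Loading drop = R_th/(R_th + R_L) ≤ 0.0290, so R_th ≤ R_L · ε/(1−ε) = 605 kΩ × 0.0290/0.9710 = 18.1 kΩ.

R_th ≤ 18.1 kΩ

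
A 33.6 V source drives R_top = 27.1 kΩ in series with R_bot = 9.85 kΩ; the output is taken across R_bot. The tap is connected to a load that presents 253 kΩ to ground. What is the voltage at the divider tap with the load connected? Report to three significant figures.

V_out ≈ 8.71 V

The load sits in parallel with R_bot: R_bot‖R_L = (9.85 × 253) / (9.85 + 253) = 9.481 kΩ.
V_out = 33.6 × 9.481 / (27.1 + 9.481) = 33.6 × 9.481/36.58 = 8.71 V.
(Unloaded it would have been 8.96 V.)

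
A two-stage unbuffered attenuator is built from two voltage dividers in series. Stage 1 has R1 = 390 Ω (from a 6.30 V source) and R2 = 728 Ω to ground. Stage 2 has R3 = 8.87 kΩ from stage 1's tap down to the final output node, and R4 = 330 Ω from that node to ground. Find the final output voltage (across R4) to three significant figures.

V_out ≈ 0.143 V

Stage 2 presents R3+R4 = 9200 Ω as a load on stage 1's tap.
Stage 1's lower leg becomes R2‖(R3+R4) = 674.6 Ω, so V_mid = 6.30 × 674.6/1065 = 3.992 V.
Stage 2 is itself unloaded: V_out = V_mid × R4/(R3+R4) = 3.992 × 330/9200 = 0.143 V.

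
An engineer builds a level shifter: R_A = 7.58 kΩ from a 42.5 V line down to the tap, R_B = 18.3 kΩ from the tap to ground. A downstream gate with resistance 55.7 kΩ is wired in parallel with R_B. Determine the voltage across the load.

The load sits in parallel with R_B: R_B‖R_L = (18.3 × 55.7) / (18.3 + 55.7) = 13.77 kΩ.
V_out = 42.5 × 13.77 / (7.58 + 13.77) = 42.5 × 13.77/21.35 = 27.4 V.

V_out ≈ 27.4 V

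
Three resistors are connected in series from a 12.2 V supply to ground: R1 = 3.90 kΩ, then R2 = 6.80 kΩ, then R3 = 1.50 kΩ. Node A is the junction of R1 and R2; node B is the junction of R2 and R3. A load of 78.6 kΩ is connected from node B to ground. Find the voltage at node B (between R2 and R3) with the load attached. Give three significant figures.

At node B, R3 is in parallel with the load: R3‖R_L = 1.472 kΩ.
Below node A the resistance is R2 + (R3‖R_L) = 8.272 kΩ, so V_A = 12.2 × 8.272/12.17 = 8.291 V.
Then V_B = V_A × (R3‖R_L)/(R2 + R3‖R_L) = 8.291 × 1.472/8.272 = 1.48 V.

V ≈ 1.48 V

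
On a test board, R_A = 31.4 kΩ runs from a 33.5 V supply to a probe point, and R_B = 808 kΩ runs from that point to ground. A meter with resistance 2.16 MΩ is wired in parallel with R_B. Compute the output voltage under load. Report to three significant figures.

The load sits in parallel with R_B: R_B‖R_L = (808 × 2160) / (808 + 2160) = 588.0 kΩ.
V_out = 33.5 × 588.0 / (31.4 + 588.0) = 33.5 × 588.0/619.4 = 31.8 V.
(Unloaded it would have been 32.2 V.)

V_out ≈ 31.8 V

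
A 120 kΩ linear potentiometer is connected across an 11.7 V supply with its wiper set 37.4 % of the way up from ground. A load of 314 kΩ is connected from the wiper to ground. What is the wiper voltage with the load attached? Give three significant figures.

V ≈ 4.02 V

The wiper splits the pot into (1−α)R = 75.12 kΩ above and αR = 44.88 kΩ below.
Lower section ‖ load = 39.27 kΩ.
V_wiper = 11.7 × 39.27/(75.12 + 39.27) = 4.02 V.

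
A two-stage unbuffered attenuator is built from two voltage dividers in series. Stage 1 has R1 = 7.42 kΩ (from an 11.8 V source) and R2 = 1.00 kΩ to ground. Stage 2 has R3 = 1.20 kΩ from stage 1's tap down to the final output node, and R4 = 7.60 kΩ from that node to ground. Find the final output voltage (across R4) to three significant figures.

Stage 2 presents R3+R4 = 8.800 kΩ as a load on stage 1's tap.
Stage 1's lower leg becomes R2‖(R3+R4) = 0.8980 kΩ, so V_mid = 11.8 × 0.8980/8.318 = 1.274 V.
Stage 2 is itself unloaded: V_out = V_mid × R4/(R3+R4) = 1.274 × 7.60/8.800 = 1.10 V.

V_out ≈ 1.10 V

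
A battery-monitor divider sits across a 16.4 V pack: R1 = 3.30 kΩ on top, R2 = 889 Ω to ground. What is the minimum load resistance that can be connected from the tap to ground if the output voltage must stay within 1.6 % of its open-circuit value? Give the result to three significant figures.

Output resistance R_th = R1‖R2 = (3300 × 889)/4189 = 700.3 Ω.
The fractional drop is R_th/(R_th + R_L); requiring this ≤ 0.0160 gives R_L ≥ R_th(1/0.0160 − 1) = 700.3 × 61.50 = 43.1 kΩ.

R_L(min) ≈ 43.1 kΩ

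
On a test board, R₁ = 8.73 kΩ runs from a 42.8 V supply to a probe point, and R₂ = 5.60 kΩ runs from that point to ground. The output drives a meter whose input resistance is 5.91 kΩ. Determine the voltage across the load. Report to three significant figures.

V_out ≈ 10.6 V

The load sits in parallel with R₂: R₂‖R_L = (5.60 × 5.91) / (5.60 + 5.91) = 2.875 kΩ.
V_out = 42.8 × 2.875 / (8.73 + 2.875) = 42.8 × 2.875/11.61 = 10.6 V.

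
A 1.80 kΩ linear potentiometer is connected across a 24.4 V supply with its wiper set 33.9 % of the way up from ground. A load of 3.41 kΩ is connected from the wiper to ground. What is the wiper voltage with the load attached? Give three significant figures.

V ≈ 7.40 V

The wiper splits the pot into (1−α)R = 1190 Ω above and αR = 610.2 Ω below.
Lower section ‖ load = 517.6 Ω.
V_wiper = 24.4 × 517.6/(1190 + 517.6) = 7.40 V.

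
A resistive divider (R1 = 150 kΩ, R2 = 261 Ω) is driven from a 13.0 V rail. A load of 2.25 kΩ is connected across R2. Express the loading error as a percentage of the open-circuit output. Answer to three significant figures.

The divider's output (Thévenin) resistance is R1‖R2 = 260.5 Ω.
Fractional drop under load = R_th/(R_th + R_L) = 260.5 / (260.5 + 2250) = 0.1038.
So the output falls by 10.4 %.

10.4 %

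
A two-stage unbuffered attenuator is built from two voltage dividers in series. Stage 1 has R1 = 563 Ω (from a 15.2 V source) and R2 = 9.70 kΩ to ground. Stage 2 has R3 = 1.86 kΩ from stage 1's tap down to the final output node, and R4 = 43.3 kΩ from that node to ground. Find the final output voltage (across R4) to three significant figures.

Stage 2 presents R3+R4 = 45160 Ω as a load on stage 1's tap.
Stage 1's lower leg becomes R2‖(R3+R4) = 7985 Ω, so V_mid = 15.2 × 7985/8548 = 14.20 V.
Stage 2 is itself unloaded: V_out = V_mid × R4/(R3+R4) = 14.20 × 43300/45160 = 13.6 V.

V_out ≈ 13.6 V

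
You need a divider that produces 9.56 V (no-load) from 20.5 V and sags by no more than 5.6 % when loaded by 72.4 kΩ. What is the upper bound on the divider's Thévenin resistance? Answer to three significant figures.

R_th ≤ 4.29 kΩ

Loading drop = R_th/(R_th + R_L) ≤ 0.0560, so R_th ≤ R_L · ε/(1−ε) = 72.4 kΩ × 0.0560/0.9440 = 4.29 kΩ.
(Any R1, R2 with R2/(R1+R2) = 0.466 and R1‖R2 ≤ 4.29 kΩ will meet the spec.)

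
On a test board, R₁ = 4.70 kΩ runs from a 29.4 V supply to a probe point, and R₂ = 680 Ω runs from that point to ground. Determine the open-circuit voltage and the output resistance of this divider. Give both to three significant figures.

V_th is the open-circuit tap voltage: 29.4 × 680/(4700 + 680) = 3.72 V.
With the supply zeroed, R₁ and R₂ appear in parallel from the tap: R_th = R₁‖R₂ = (4700 × 680)/5380 = 594 Ω.

V_th = 3.72 V, R_th = 594 Ω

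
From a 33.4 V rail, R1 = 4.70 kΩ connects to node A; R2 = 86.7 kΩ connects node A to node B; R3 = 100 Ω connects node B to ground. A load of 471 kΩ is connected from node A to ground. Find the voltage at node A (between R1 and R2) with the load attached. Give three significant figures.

V ≈ 31.4 V

Below node A the series string R2+R3 = 86800 Ω sits in parallel with the 471000 Ω load: 73290 Ω.
V_A = 33.4 × 73290/(4700 + 73290) = 31.4 V.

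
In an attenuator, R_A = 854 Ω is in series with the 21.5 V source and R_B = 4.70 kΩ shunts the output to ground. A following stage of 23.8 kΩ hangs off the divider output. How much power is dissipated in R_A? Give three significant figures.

Total resistance from the source is R_A + (R_B‖R_L) = 4779 Ω, so I = 21.5/4779 Ω = 4.499 mA.
P = I²·R_A = (4.499 mA)² × 854 Ω = 17.3 mW.

P ≈ 17.3 mW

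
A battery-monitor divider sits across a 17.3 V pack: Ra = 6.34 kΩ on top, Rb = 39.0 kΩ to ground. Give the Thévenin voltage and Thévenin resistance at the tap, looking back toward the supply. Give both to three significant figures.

V_th = 14.9 V, R_th = 5.45 kΩ

V_th is the open-circuit tap voltage: 17.3 × 39.0/(6.34 + 39.0) = 14.9 V.
With the supply zeroed, Ra and Rb appear in parallel from the tap: R_th = Ra‖Rb = (6.34 × 39.0)/45.34 = 5.45 kΩ.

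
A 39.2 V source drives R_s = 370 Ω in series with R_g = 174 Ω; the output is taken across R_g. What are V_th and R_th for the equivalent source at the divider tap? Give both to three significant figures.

V_th = 12.5 V, R_th = 118 Ω

V_th is the open-circuit tap voltage: 39.2 × 174/(370 + 174) = 12.5 V.
With the supply zeroed, R_s and R_g appear in parallel from the tap: R_th = R_s‖R_g = (370 × 174)/544.0 = 118 Ω.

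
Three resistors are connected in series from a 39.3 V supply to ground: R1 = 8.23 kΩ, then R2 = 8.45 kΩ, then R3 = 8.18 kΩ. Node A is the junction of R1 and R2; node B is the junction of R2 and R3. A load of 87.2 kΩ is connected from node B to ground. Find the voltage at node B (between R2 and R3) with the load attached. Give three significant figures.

At node B, R3 is in parallel with the load: R3‖R_L = 7.478 kΩ.
Below node A the resistance is R2 + (R3‖R_L) = 15.93 kΩ, so V_A = 39.3 × 15.93/24.16 = 25.91 V.
Then V_B = V_A × (R3‖R_L)/(R2 + R3‖R_L) = 25.91 × 7.478/15.93 = 12.2 V.

V ≈ 12.2 V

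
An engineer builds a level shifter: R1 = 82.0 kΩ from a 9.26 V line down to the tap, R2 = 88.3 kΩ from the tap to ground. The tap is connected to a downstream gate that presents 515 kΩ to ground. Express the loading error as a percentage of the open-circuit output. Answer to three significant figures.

7.63 %

The divider's output (Thévenin) resistance is R1‖R2 = 42.52 kΩ.
Fractional drop under load = R_th/(R_th + R_L) = 42.52 / (42.52 + 515) = 0.07626.
So the output falls by 7.63 %.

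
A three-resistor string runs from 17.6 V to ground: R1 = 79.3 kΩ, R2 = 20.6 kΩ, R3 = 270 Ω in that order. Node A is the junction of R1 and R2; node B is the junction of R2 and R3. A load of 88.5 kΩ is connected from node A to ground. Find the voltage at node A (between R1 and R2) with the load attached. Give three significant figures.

Below node A the series string R2+R3 = 20870 Ω sits in parallel with the 88500 Ω load: 16890 Ω.
V_A = 17.6 × 16890/(79300 + 16890) = 3.09 V.

V ≈ 3.09 V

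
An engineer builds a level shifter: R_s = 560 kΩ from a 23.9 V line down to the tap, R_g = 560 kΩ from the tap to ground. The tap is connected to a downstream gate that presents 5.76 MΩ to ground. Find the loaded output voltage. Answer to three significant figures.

V_out ≈ 11.4 V

The load sits in parallel with R_g: R_g‖R_L = (560 × 5760) / (560 + 5760) = 510.4 kΩ.
V_out = 23.9 × 510.4 / (560 + 510.4) = 23.9 × 510.4/1070 = 11.4 V.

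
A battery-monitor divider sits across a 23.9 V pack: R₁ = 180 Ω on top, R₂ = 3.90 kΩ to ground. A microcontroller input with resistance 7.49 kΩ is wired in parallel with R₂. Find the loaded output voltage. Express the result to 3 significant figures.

The load sits in parallel with R₂: R₂‖R_L = (3900 × 7490) / (3900 + 7490) = 2565 Ω.
V_out = 23.9 × 2565 / (180 + 2565) = 23.9 × 2565/2745 = 22.3 V.
(Unloaded it would have been 22.8 V.)

V_out ≈ 22.3 V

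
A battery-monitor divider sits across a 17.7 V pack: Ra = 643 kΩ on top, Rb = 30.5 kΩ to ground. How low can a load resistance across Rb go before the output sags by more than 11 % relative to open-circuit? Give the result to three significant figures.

R_L(min) ≈ 236 kΩ

Output resistance R_th = Ra‖Rb = (643 × 30.5)/673.5 = 29.12 kΩ.
The fractional drop is R_th/(R_th + R_L); requiring this ≤ 0.110 gives R_L ≥ R_th(1/0.110 − 1) = 29.12 × 8.091 = 236 kΩ.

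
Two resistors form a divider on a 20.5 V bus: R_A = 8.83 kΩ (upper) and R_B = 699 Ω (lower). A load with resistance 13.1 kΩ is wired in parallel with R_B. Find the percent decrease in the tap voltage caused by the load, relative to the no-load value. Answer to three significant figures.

The divider's output (Thévenin) resistance is R_A‖R_B = 647.7 Ω.
Fractional drop under load = R_th/(R_th + R_L) = 647.7 / (647.7 + 13100) = 0.04712.
So the output falls by 4.71 %.

4.71 %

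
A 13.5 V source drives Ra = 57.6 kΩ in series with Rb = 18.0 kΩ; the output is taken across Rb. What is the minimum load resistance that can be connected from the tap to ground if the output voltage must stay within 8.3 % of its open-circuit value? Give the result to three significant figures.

R_L(min) ≈ 152 kΩ

Output resistance R_th = Ra‖Rb = (57.6 × 18.0)/75.60 = 13.71 kΩ.
The fractional drop is R_th/(R_th + R_L); requiring this ≤ 0.0830 gives R_L ≥ R_th(1/0.0830 − 1) = 13.71 × 11.05 = 152 kΩ.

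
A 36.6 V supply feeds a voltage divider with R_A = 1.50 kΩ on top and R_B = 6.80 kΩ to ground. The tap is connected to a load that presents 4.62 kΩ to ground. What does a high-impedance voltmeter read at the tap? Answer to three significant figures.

V_out ≈ 23.7 V

The load sits in parallel with R_B: R_B‖R_L = (6.80 × 4.62) / (6.80 + 4.62) = 2.751 kΩ.
V_out = 36.6 × 2.751 / (1.50 + 2.751) = 36.6 × 2.751/4.251 = 23.7 V.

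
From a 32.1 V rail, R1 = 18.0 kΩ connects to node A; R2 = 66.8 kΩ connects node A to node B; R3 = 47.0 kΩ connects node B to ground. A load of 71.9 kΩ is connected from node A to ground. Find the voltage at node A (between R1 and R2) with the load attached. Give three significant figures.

Below node A the series string R2+R3 = 113.8 kΩ sits in parallel with the 71.9 kΩ load: 44.06 kΩ.
V_A = 32.1 × 44.06/(18.0 + 44.06) = 22.8 V.

V ≈ 22.8 V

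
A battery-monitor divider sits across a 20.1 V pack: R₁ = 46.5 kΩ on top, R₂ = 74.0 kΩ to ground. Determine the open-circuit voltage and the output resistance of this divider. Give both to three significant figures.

V_th is the open-circuit tap voltage: 20.1 × 74.0/(46.5 + 74.0) = 12.3 V.
With the supply zeroed, R₁ and R₂ appear in parallel from the tap: R_th = R₁‖R₂ = (46.5 × 74.0)/120.5 = 28.6 kΩ.

V_th = 12.3 V, R_th = 28.6 kΩ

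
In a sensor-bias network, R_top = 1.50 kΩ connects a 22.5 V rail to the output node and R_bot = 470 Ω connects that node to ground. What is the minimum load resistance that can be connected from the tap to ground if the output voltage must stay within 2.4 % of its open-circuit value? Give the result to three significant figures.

Output resistance R_th = R_top‖R_bot = (1500 × 470)/1970 = 357.9 Ω.
The fractional drop is R_th/(R_th + R_L); requiring this ≤ 0.0240 gives R_L ≥ R_th(1/0.0240 − 1) = 357.9 × 40.67 = 14.6 kΩ.

R_L(min) ≈ 14.6 kΩ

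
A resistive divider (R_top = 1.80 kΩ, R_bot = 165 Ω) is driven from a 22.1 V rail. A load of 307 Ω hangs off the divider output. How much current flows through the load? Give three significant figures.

R_bot‖R_L = 107.3 Ω; V_out = 22.1 × 107.3/1907 = 1.244 V.
I_L = V_out / R_L = 1.244 / 307 Ω = 4.05 mA.

I_L ≈ 4.05 mA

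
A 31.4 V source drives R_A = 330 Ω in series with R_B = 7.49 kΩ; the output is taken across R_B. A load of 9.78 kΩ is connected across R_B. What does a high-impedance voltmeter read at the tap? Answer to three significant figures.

The load sits in parallel with R_B: R_B‖R_L = (7490 × 9780) / (7490 + 9780) = 4242 Ω.
V_out = 31.4 × 4242 / (330 + 4242) = 31.4 × 4242/4572 = 29.1 V.
(Unloaded it would have been 30.1 V.)

V_out ≈ 29.1 V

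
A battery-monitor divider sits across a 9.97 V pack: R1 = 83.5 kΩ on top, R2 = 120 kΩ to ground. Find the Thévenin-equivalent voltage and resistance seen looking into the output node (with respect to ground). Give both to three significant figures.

V_th = 5.88 V, R_th = 49.2 kΩ

V_th is the open-circuit tap voltage: 9.97 × 120/(83.5 + 120) = 5.88 V.
With the supply zeroed, R1 and R2 appear in parallel from the tap: R_th = R1‖R2 = (83.5 × 120)/203.5 = 49.2 kΩ.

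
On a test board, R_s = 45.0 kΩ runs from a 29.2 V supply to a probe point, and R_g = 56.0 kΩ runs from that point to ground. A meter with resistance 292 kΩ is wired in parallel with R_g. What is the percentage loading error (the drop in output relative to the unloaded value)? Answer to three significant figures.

7.87 %

The divider's output (Thévenin) resistance is R_s‖R_g = 24.95 kΩ.
Fractional drop under load = R_th/(R_th + R_L) = 24.95 / (24.95 + 292) = 0.07872.
So the output falls by 7.87 %.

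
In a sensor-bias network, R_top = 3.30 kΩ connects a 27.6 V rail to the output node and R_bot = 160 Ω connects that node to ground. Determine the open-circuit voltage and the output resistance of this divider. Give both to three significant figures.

V_th is the open-circuit tap voltage: 27.6 × 160/(3300 + 160) = 1.28 V.
With the supply zeroed, R_top and R_bot appear in parallel from the tap: R_th = R_top‖R_bot = (3300 × 160)/3460 = 153 Ω.

V_th = 1.28 V, R_th = 153 Ω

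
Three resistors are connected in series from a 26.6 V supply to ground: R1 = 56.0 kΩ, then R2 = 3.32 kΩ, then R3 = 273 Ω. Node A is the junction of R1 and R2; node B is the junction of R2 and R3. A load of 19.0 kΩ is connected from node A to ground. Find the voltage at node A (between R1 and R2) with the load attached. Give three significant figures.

V ≈ 1.36 V

Below node A the series string R2+R3 = 3593 Ω sits in parallel with the 19000 Ω load: 3022 Ω.
V_A = 26.6 × 3022/(56000 + 3022) = 1.36 V.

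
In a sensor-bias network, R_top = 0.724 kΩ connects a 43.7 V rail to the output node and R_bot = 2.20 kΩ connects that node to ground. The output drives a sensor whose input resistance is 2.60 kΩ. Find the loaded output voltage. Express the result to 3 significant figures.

The load sits in parallel with R_bot: R_bot‖R_L = (2200 × 2600) / (2200 + 2600) = 1192 Ω.
V_out = 43.7 × 1192 / (724 + 1192) = 43.7 × 1192/1916 = 27.2 V.

V_out ≈ 27.2 V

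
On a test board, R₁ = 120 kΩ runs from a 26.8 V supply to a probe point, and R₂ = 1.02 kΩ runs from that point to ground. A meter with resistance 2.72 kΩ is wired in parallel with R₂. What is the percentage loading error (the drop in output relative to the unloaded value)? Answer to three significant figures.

27.1 %

The divider's output (Thévenin) resistance is R₁‖R₂ = 1.011 kΩ.
Fractional drop under load = R_th/(R_th + R_L) = 1.011 / (1.011 + 2.72) = 0.2711.
So the output falls by 27.1 %.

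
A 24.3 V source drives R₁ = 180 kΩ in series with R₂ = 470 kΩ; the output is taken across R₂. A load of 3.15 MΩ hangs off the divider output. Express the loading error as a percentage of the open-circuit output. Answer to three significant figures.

3.97 %

The divider's output (Thévenin) resistance is R₁‖R₂ = 130.2 kΩ.
Fractional drop under load = R_th/(R_th + R_L) = 130.2 / (130.2 + 3150) = 0.03968.
So the output falls by 3.97 %.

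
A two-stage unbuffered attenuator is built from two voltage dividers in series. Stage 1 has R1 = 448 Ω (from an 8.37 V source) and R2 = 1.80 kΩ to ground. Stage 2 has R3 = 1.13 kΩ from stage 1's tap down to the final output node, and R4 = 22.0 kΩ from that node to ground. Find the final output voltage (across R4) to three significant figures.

V_out ≈ 6.28 V

Stage 2 presents R3+R4 = 23130 Ω as a load on stage 1's tap.
Stage 1's lower leg becomes R2‖(R3+R4) = 1670 Ω, so V_mid = 8.37 × 1670/2118 = 6.600 V.
Stage 2 is itself unloaded: V_out = V_mid × R4/(R3+R4) = 6.600 × 22000/23130 = 6.28 V.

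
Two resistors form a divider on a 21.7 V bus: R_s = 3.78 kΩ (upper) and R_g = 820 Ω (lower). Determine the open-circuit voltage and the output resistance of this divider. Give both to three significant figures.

V_th = 3.87 V, R_th = 674 Ω

V_th is the open-circuit tap voltage: 21.7 × 820/(3780 + 820) = 3.87 V.
With the supply zeroed, R_s and R_g appear in parallel from the tap: R_th = R_s‖R_g = (3780 × 820)/4600 = 674 Ω.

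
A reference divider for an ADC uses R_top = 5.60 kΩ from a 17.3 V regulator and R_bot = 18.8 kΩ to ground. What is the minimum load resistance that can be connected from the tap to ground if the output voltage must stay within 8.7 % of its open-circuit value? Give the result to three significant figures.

Output resistance R_th = R_top‖R_bot = (5.60 × 18.8)/24.40 = 4.315 kΩ.
The fractional drop is R_th/(R_th + R_L); requiring this ≤ 0.0870 gives R_L ≥ R_th(1/0.0870 − 1) = 4.315 × 10.49 = 45.3 kΩ.

R_L(min) ≈ 45.3 kΩ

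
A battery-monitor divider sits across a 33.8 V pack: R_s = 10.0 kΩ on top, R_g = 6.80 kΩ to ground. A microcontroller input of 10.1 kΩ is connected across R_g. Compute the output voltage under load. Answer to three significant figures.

The load sits in parallel with R_g: R_g‖R_L = (6.80 × 10.1) / (6.80 + 10.1) = 4.064 kΩ.
V_out = 33.8 × 4.064 / (10.0 + 4.064) = 33.8 × 4.064/14.06 = 9.77 V.

V_out ≈ 9.77 V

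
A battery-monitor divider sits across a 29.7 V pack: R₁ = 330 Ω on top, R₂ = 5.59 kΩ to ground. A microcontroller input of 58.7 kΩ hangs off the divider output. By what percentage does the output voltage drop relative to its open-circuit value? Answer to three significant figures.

0.528 %

The divider's output (Thévenin) resistance is R₁‖R₂ = 311.6 Ω.
Fractional drop under load = R_th/(R_th + R_L) = 311.6 / (311.6 + 58700) = 0.005280.
So the output falls by 0.528 %.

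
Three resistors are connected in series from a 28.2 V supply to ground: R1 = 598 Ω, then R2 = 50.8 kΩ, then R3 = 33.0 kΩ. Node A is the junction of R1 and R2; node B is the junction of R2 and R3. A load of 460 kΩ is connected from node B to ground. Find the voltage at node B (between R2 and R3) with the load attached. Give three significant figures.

V ≈ 10.6 V

At node B, R3 is in parallel with the load: R3‖R_L = 30790 Ω.
Below node A the resistance is R2 + (R3‖R_L) = 81590 Ω, so V_A = 28.2 × 81590/82190 = 27.99 V.
Then V_B = V_A × (R3‖R_L)/(R2 + R3‖R_L) = 27.99 × 30790/81590 = 10.6 V.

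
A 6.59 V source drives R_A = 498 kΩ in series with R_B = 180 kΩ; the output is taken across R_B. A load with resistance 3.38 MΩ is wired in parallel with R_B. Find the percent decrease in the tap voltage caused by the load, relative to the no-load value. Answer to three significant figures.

3.76 %

The divider's output (Thévenin) resistance is R_A‖R_B = 132.2 kΩ.
Fractional drop under load = R_th/(R_th + R_L) = 132.2 / (132.2 + 3380) = 0.03764.
So the output falls by 3.76 %.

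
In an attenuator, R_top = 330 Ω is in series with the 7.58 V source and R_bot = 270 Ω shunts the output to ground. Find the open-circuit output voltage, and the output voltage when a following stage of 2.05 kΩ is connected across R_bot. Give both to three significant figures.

Open-circuit: V = 7.58 × 270/(330 + 270) = 3.41 V.
With the load, R_bot becomes R_bot‖R_L = 238.6 Ω, so V = 7.58 × 238.6/568.6 = 3.18 V.

Unloaded: 3.41 V; loaded: 3.18 V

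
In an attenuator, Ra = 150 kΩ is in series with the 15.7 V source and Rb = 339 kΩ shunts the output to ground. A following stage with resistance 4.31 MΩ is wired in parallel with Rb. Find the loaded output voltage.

V_out ≈ 10.6 V

The load sits in parallel with Rb: Rb‖R_L = (339 × 4310) / (339 + 4310) = 314.3 kΩ.
V_out = 15.7 × 314.3 / (150 + 314.3) = 15.7 × 314.3/464.3 = 10.6 V.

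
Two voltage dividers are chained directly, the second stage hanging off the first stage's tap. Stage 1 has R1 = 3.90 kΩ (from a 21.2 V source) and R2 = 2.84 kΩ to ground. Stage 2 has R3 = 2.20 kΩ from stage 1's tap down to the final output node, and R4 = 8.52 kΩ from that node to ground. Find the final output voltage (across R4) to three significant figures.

Stage 2 presents R3+R4 = 10.72 kΩ as a load on stage 1's tap.
Stage 1's lower leg becomes R2‖(R3+R4) = 2.245 kΩ, so V_mid = 21.2 × 2.245/6.145 = 7.746 V.
Stage 2 is itself unloaded: V_out = V_mid × R4/(R3+R4) = 7.746 × 8.52/10.72 = 6.16 V.

V_out ≈ 6.16 V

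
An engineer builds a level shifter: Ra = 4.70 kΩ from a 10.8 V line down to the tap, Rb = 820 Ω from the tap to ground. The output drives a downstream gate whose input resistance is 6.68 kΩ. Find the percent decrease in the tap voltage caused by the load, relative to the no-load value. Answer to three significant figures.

9.46 %

The divider's output (Thévenin) resistance is Ra‖Rb = 698.2 Ω.
Fractional drop under load = R_th/(R_th + R_L) = 698.2 / (698.2 + 6680) = 0.09463.
So the output falls by 9.46 %.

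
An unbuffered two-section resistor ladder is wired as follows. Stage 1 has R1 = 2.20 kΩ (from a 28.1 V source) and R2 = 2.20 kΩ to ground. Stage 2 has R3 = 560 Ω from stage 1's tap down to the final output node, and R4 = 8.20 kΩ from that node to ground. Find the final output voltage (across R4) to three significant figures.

Stage 2 presents R3+R4 = 8760 Ω as a load on stage 1's tap.
Stage 1's lower leg becomes R2‖(R3+R4) = 1758 Ω, so V_mid = 28.1 × 1758/3958 = 12.48 V.
Stage 2 is itself unloaded: V_out = V_mid × R4/(R3+R4) = 12.48 × 8200/8760 = 11.7 V.

V_out ≈ 11.7 V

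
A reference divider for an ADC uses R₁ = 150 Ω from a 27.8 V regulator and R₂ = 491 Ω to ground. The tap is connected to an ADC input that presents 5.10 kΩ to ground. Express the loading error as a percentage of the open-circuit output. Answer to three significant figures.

2.20 %

The divider's output (Thévenin) resistance is R₁‖R₂ = 114.9 Ω.
Fractional drop under load = R_th/(R_th + R_L) = 114.9 / (114.9 + 5100) = 0.02203.
So the output falls by 2.20 %.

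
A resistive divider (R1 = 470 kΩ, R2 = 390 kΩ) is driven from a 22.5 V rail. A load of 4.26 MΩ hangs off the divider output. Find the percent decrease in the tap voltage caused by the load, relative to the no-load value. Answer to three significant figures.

The divider's output (Thévenin) resistance is R1‖R2 = 213.1 kΩ.
Fractional drop under load = R_th/(R_th + R_L) = 213.1 / (213.1 + 4260) = 0.04765.
So the output falls by 4.76 %.

4.76 %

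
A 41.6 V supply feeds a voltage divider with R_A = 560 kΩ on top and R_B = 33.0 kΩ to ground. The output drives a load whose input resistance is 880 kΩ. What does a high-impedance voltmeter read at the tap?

V_out ≈ 2.24 V

The load sits in parallel with R_B: R_B‖R_L = (33.0 × 880) / (33.0 + 880) = 31.81 kΩ.
V_out = 41.6 × 31.81 / (560 + 31.81) = 41.6 × 31.81/591.8 = 2.24 V.
(Unloaded it would have been 2.32 V.)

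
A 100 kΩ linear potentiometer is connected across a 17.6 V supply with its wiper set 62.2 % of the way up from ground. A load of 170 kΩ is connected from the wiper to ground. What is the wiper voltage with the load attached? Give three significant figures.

V ≈ 9.62 V

The wiper splits the pot into (1−α)R = 37.80 kΩ above and αR = 62.20 kΩ below.
Lower section ‖ load = 45.54 kΩ.
V_wiper = 17.6 × 45.54/(37.80 + 45.54) = 9.62 V.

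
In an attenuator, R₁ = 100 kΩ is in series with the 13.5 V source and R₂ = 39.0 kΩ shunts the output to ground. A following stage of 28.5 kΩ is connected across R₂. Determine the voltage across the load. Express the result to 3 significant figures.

The load sits in parallel with R₂: R₂‖R_L = (39.0 × 28.5) / (39.0 + 28.5) = 16.47 kΩ.
V_out = 13.5 × 16.47 / (100 + 16.47) = 13.5 × 16.47/116.5 = 1.91 V.
(Unloaded it would have been 3.79 V.)

V_out ≈ 1.91 V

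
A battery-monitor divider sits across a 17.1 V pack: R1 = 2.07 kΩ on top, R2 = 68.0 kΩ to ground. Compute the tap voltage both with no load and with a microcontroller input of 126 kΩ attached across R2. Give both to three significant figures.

Unloaded: 16.6 V; loaded: 16.3 V

Open-circuit: V = 17.1 × 68.0/(2.07 + 68.0) = 16.6 V.
With the load, R2 becomes R2‖R_L = 44.16 kΩ, so V = 17.1 × 44.16/46.23 = 16.3 V.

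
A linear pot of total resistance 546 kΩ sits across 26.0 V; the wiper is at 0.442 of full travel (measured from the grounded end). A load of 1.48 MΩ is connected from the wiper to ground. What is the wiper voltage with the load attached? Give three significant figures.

The wiper splits the pot into (1−α)R = 304.7 kΩ above and αR = 241.3 kΩ below.
Lower section ‖ load = 207.5 kΩ.
V_wiper = 26.0 × 207.5/(304.7 + 207.5) = 10.5 V.

V ≈ 10.5 V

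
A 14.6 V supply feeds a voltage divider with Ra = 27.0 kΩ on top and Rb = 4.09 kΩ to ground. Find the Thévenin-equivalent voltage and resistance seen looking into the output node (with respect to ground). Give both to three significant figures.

V_th is the open-circuit tap voltage: 14.6 × 4.09/(27.0 + 4.09) = 1.92 V.
With the supply zeroed, Ra and Rb appear in parallel from the tap: R_th = Ra‖Rb = (27.0 × 4.09)/31.09 = 3.55 kΩ.

V_th = 1.92 V, R_th = 3.55 kΩ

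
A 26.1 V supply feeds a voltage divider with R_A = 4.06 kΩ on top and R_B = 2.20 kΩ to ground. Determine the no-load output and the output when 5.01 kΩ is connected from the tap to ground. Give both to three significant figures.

Open-circuit: V = 26.1 × 2.20/(4.06 + 2.20) = 9.17 V.
With the load, R_B becomes R_B‖R_L = 1.529 kΩ, so V = 26.1 × 1.529/5.589 = 7.14 V.

Unloaded: 9.17 V; loaded: 7.14 V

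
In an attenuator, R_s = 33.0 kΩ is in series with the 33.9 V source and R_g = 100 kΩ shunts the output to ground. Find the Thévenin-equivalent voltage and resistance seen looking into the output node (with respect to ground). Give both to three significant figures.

V_th = 25.5 V, R_th = 24.8 kΩ

V_th is the open-circuit tap voltage: 33.9 × 100/(33.0 + 100) = 25.5 V.
With the supply zeroed, R_s and R_g appear in parallel from the tap: R_th = R_s‖R_g = (33.0 × 100)/133.0 = 24.8 kΩ.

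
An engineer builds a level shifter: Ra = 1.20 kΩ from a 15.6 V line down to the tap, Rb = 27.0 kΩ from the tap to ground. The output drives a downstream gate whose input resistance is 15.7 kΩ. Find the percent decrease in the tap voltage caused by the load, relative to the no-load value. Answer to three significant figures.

The divider's output (Thévenin) resistance is Ra‖Rb = 1.149 kΩ.
Fractional drop under load = R_th/(R_th + R_L) = 1.149 / (1.149 + 15.7) = 0.06819.
So the output falls by 6.82 %.

6.82 %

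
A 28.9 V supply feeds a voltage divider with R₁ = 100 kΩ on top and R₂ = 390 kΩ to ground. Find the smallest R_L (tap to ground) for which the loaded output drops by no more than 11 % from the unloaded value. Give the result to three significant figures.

R_L(min) ≈ 644 kΩ

Output resistance R_th = R₁‖R₂ = (100 × 390)/490.0 = 79.59 kΩ.
The fractional drop is R_th/(R_th + R_L); requiring this ≤ 0.110 gives R_L ≥ R_th(1/0.110 − 1) = 79.59 × 8.091 = 644 kΩ.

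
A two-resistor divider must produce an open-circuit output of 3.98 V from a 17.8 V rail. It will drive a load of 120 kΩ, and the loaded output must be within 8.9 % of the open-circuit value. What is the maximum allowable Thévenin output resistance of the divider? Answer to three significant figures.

Loading drop = R_th/(R_th + R_L) ≤ 0.0890, so R_th ≤ R_L · ε/(1−ε) = 120 kΩ × 0.0890/0.9110 = 11.7 kΩ.
(Any R1, R2 with R2/(R1+R2) = 0.224 and R1‖R2 ≤ 11.7 kΩ will meet the spec.)

R_th ≤ 11.7 kΩ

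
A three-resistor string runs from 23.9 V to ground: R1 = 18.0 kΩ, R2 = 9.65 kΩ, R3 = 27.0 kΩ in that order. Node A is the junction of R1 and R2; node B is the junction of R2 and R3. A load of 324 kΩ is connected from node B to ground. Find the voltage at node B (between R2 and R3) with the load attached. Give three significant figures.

At node B, R3 is in parallel with the load: R3‖R_L = 24.92 kΩ.
Below node A the resistance is R2 + (R3‖R_L) = 34.57 kΩ, so V_A = 23.9 × 34.57/52.57 = 15.72 V.
Then V_B = V_A × (R3‖R_L)/(R2 + R3‖R_L) = 15.72 × 24.92/34.57 = 11.3 V.

V ≈ 11.3 V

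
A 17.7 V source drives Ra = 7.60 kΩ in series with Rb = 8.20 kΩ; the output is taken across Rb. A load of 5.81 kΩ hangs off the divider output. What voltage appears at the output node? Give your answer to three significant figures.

The load sits in parallel with Rb: Rb‖R_L = (8.20 × 5.81) / (8.20 + 5.81) = 3.401 kΩ.
V_out = 17.7 × 3.401 / (7.60 + 3.401) = 17.7 × 3.401/11.00 = 5.47 V.
(Unloaded it would have been 9.19 V.)

V_out ≈ 5.47 V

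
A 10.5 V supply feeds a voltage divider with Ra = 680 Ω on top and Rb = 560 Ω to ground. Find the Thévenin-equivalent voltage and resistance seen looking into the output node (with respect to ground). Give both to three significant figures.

V_th is the open-circuit tap voltage: 10.5 × 560/(680 + 560) = 4.74 V.
With the supply zeroed, Ra and Rb appear in parallel from the tap: R_th = Ra‖Rb = (680 × 560)/1240 = 307 Ω.

V_th = 4.74 V, R_th = 307 Ω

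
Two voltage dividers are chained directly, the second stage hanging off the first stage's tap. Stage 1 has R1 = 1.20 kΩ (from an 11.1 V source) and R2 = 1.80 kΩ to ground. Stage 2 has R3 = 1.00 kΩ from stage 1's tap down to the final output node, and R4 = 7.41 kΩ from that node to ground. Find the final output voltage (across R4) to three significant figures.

V_out ≈ 5.41 V

Stage 2 presents R3+R4 = 8.410 kΩ as a load on stage 1's tap.
Stage 1's lower leg becomes R2‖(R3+R4) = 1.483 kΩ, so V_mid = 11.1 × 1.483/2.683 = 6.135 V.
Stage 2 is itself unloaded: V_out = V_mid × R4/(R3+R4) = 6.135 × 7.41/8.410 = 5.41 V.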